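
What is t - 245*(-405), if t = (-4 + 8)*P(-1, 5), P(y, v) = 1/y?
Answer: 99221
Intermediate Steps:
t = -4 (t = (-4 + 8)/(-1) = 4*(-1) = -4)
t - 245*(-405) = -4 - 245*(-405) = -4 + 99225 = 99221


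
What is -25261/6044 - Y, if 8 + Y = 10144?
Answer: -61287245/6044 ≈ -10140.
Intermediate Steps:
Y = 10136 (Y = -8 + 10144 = 10136)
-25261/6044 - Y = -25261/6044 - 1*10136 = -25261*1/6044 - 10136 = -25261/6044 - 10136 = -61287245/6044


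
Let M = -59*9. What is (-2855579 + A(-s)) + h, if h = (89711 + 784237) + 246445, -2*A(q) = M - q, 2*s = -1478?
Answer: -1734551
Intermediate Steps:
M = -531
s = -739 (s = (1/2)*(-1478) = -739)
A(q) = 531/2 + q/2 (A(q) = -(-531 - q)/2 = 531/2 + q/2)
h = 1120393 (h = 873948 + 246445 = 1120393)
(-2855579 + A(-s)) + h = (-2855579 + (531/2 + (-1*(-739))/2)) + 1120393 = (-2855579 + (531/2 + (1/2)*739)) + 1120393 = (-2855579 + (531/2 + 739/2)) + 1120393 = (-2855579 + 635) + 1120393 = -2854944 + 1120393 = -1734551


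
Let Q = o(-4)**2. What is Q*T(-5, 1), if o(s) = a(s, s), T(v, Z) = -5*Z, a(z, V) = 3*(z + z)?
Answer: -2880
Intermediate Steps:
a(z, V) = 6*z (a(z, V) = 3*(2*z) = 6*z)
o(s) = 6*s
Q = 576 (Q = (6*(-4))**2 = (-24)**2 = 576)
Q*T(-5, 1) = 576*(-5*1) = 576*(-5) = -2880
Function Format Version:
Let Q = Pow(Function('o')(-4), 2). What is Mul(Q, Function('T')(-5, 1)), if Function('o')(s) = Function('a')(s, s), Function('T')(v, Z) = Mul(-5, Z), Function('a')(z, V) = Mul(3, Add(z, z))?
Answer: -2880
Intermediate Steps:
Function('a')(z, V) = Mul(6, z) (Function('a')(z, V) = Mul(3, Mul(2, z)) = Mul(6, z))
Function('o')(s) = Mul(6, s)
Q = 576 (Q = Pow(Mul(6, -4), 2) = Pow(-24, 2) = 576)
Mul(Q, Function('T')(-5, 1)) = Mul(576, Mul(-5, 1)) = Mul(576, -5) = -2880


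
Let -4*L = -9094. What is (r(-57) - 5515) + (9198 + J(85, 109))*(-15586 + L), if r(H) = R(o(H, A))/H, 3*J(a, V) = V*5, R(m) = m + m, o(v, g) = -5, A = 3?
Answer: -14235445315/114 ≈ -1.2487e+8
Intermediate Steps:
L = 4547/2 (L = -1/4*(-9094) = 4547/2 ≈ 2273.5)
R(m) = 2*m
J(a, V) = 5*V/3 (J(a, V) = (V*5)/3 = (5*V)/3 = 5*V/3)
r(H) = -10/H (r(H) = (2*(-5))/H = -10/H)
(r(-57) - 5515) + (9198 + J(85, 109))*(-15586 + L) = (-10/(-57) - 5515) + (9198 + (5/3)*109)*(-15586 + 4547/2) = (-10*(-1/57) - 5515) + (9198 + 545/3)*(-26625/2) = (10/57 - 5515) + (28139/3)*(-26625/2) = -314345/57 - 249733625/2 = -14235445315/114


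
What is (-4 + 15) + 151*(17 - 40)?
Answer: -3462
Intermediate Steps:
(-4 + 15) + 151*(17 - 40) = 11 + 151*(-23) = 11 - 3473 = -3462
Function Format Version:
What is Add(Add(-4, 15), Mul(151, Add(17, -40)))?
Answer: -3462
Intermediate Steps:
Add(Add(-4, 15), Mul(151, Add(17, -40))) = Add(11, Mul(151, -23)) = Add(11, -3473) = -3462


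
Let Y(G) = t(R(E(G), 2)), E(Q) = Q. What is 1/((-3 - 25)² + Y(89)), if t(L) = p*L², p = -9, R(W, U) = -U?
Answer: 1/748 ≈ 0.0013369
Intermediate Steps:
t(L) = -9*L²
Y(G) = -36 (Y(G) = -9*(-1*2)² = -9*(-2)² = -9*4 = -36)
1/((-3 - 25)² + Y(89)) = 1/((-3 - 25)² - 36) = 1/((-28)² - 36) = 1/(784 - 36) = 1/748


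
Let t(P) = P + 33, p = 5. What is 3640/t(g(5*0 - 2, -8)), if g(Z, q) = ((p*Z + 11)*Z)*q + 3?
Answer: 70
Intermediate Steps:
g(Z, q) = 3 + Z*q*(11 + 5*Z) (g(Z, q) = ((5*Z + 11)*Z)*q + 3 = ((11 + 5*Z)*Z)*q + 3 = (Z*(11 + 5*Z))*q + 3 = Z*q*(11 + 5*Z) + 3 = 3 + Z*q*(11 + 5*Z))
t(P) = 33 + P
3640/t(g(5*0 - 2, -8)) = 3640/(33 + (3 + 5*(-8)*(5*0 - 2)**2 + 11*(5*0 - 2)*(-8))) = 3640/(33 + (3 + 5*(-8)*(0 - 2)**2 + 11*(0 - 2)*(-8))) = 3640/(33 + (3 + 5*(-8)*(-2)**2 + 11*(-2)*(-8))) = 3640/(33 + (3 + 5*(-8)*4 + 176)) = 3640/(33 + (3 - 160 + 176)) = 3640/(33 + 19) = 3640/52 = 3640*(1/52) = 70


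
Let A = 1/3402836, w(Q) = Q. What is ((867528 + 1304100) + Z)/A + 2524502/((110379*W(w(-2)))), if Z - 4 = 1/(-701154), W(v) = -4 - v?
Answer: 95318208686240091171389/12898779561 ≈ 7.3897e+12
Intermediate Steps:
A = 1/3402836 ≈ 2.9387e-7
Z = 2804615/701154 (Z = 4 + 1/(-701154) = 4 - 1/701154 = 2804615/701154 ≈ 4.0000)
((867528 + 1304100) + Z)/A + 2524502/((110379*W(w(-2)))) = ((867528 + 1304100) + 2804615/701154)/(1/3402836) + 2524502/((110379*(-4 - 1*(-2)))) = (2171628 + 2804615/701154)*3402836 + 2524502/((110379*(-4 + 2))) = (1522648463327/701154)*3402836 + 2524502/((110379*(-2))) = 2590661503176897686/350577 + 2524502/(-220758) = 2590661503176897686/350577 + 2524502*(-1/220758) = 2590661503176897686/350577 - 1262251/110379 = 95318208686240091171389/12898779561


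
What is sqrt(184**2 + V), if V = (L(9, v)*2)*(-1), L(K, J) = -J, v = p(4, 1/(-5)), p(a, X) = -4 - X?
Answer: sqrt(846210)/5 ≈ 183.98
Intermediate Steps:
v = -19/5 (v = -4 - 1/(-5) = -4 - 1*(-1/5) = -4 + 1/5 = -19/5 ≈ -3.8000)
V = -38/5 (V = (-1*(-19/5)*2)*(-1) = ((19/5)*2)*(-1) = (38/5)*(-1) = -38/5 ≈ -7.6000)
sqrt(184**2 + V) = sqrt(184**2 - 38/5) = sqrt(33856 - 38/5) = sqrt(169242/5) = sqrt(846210)/5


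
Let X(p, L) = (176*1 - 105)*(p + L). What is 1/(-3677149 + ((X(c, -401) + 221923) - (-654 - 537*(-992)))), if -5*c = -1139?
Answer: -5/19997866 ≈ -2.5003e-7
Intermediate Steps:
c = 1139/5 (c = -1/5*(-1139) = 1139/5 ≈ 227.80)
X(p, L) = 71*L + 71*p (X(p, L) = (176 - 105)*(L + p) = 71*(L + p) = 71*L + 71*p)
1/(-3677149 + ((X(c, -401) + 221923) - (-654 - 537*(-992)))) = 1/(-3677149 + (((71*(-401) + 71*(1139/5)) + 221923) - (-654 - 537*(-992)))) = 1/(-3677149 + (((-28471 + 80869/5) + 221923) - (-654 + 532704))) = 1/(-3677149 + ((-61486/5 + 221923) - 1*532050)) = 1/(-3677149 + (1048129/5 - 532050)) = 1/(-3677149 - 1612121/5) = 1/(-19997866/5) = -5/19997866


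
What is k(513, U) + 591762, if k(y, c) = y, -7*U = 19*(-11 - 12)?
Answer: 592275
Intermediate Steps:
U = 437/7 (U = -19*(-11 - 12)/7 = -19*(-23)/7 = -⅐*(-437) = 437/7 ≈ 62.429)
k(513, U) + 591762 = 513 + 591762 = 592275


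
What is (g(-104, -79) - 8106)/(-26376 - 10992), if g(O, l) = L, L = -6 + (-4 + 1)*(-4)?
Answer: 75/346 ≈ 0.21676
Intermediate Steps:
L = 6 (L = -6 - 3*(-4) = -6 + 12 = 6)
g(O, l) = 6
(g(-104, -79) - 8106)/(-26376 - 10992) = (6 - 8106)/(-26376 - 10992) = -8100/(-37368) = -8100*(-1/37368) = 75/346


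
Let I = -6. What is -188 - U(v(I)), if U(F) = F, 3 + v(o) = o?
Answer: -179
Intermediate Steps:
v(o) = -3 + o
-188 - U(v(I)) = -188 - (-3 - 6) = -188 - 1*(-9) = -188 + 9 = -179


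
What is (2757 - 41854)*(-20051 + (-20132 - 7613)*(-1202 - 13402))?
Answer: -15840850520113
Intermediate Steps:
(2757 - 41854)*(-20051 + (-20132 - 7613)*(-1202 - 13402)) = -39097*(-20051 - 27745*(-14604)) = -39097*(-20051 + 405187980) = -39097*405167929 = -15840850520113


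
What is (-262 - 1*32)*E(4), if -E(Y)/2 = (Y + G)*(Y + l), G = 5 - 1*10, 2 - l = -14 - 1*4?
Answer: -14112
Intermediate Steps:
l = 20 (l = 2 - (-14 - 1*4) = 2 - (-14 - 4) = 2 - 1*(-18) = 2 + 18 = 20)
G = -5 (G = 5 - 10 = -5)
E(Y) = -2*(-5 + Y)*(20 + Y) (E(Y) = -2*(Y - 5)*(Y + 20) = -2*(-5 + Y)*(20 + Y))
(-262 - 1*32)*E(4) = (-262 - 1*32)*(200 - 30*4 - 2*4²) = (-262 - 32)*(200 - 120 - 2*16) = -294*(200 - 120 - 32) = -294*48 = -14112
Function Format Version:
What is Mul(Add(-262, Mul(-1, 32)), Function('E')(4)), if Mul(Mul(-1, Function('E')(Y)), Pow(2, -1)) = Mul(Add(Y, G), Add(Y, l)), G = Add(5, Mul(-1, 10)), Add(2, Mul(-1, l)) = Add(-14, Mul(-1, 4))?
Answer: -14112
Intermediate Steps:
l = 20 (l = Add(2, Mul(-1, Add(-14, Mul(-1, 4)))) = Add(2, Mul(-1, Add(-14, -4))) = Add(2, Mul(-1, -18)) = Add(2, 18) = 20)
G = -5 (G = Add(5, -10) = -5)
Function('E')(Y) = Mul(-2, Add(-5, Y), Add(20, Y)) (Function('E')(Y) = Mul(-2, Mul(Add(Y, -5), Add(Y, 20))) = Mul(-2, Mul(Add(-5, Y), Add(20, Y))) = Mul(-2, Add(-5, Y), Add(20, Y)))
Mul(Add(-262, Mul(-1, 32)), Function('E')(4)) = Mul(Add(-262, Mul(-1, 32)), Add(200, Mul(-30, 4), Mul(-2, Pow(4, 2)))) = Mul(Add(-262, -32), Add(200, -120, Mul(-2, 16))) = Mul(-294, Add(200, -120, -32)) = Mul(-294, 48) = -14112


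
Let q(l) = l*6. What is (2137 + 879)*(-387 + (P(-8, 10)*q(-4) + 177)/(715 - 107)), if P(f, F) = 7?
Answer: -88703199/76 ≈ -1.1671e+6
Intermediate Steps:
q(l) = 6*l
(2137 + 879)*(-387 + (P(-8, 10)*q(-4) + 177)/(715 - 107)) = (2137 + 879)*(-387 + (7*(6*(-4)) + 177)/(715 - 107)) = 3016*(-387 + (7*(-24) + 177)/608) = 3016*(-387 + (-168 + 177)*(1/608)) = 3016*(-387 + 9*(1/608)) = 3016*(-387 + 9/608) = 3016*(-235287/608) = -88703199/76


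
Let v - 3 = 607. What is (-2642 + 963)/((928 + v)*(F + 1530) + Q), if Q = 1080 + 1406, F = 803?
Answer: -1679/3590640 ≈ -0.00046760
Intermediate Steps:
v = 610 (v = 3 + 607 = 610)
Q = 2486
(-2642 + 963)/((928 + v)*(F + 1530) + Q) = (-2642 + 963)/((928 + 610)*(803 + 1530) + 2486) = -1679/(1538*2333 + 2486) = -1679/(3588154 + 2486) = -1679/3590640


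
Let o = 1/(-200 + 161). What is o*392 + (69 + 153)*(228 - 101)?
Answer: 1099174/39 ≈ 28184.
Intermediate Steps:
o = -1/39 (o = 1/(-39) = -1/39 ≈ -0.025641)
o*392 + (69 + 153)*(228 - 101) = -1/39*392 + (69 + 153)*(228 - 101) = -392/39 + 222*127 = -392/39 + 28194 = 1099174/39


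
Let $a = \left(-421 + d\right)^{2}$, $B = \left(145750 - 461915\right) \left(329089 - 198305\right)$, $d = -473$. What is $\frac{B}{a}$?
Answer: $- \frac{10337330840}{199809} \approx -51736.0$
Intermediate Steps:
$B = -41349323360$ ($B = \left(-316165\right) 130784 = -41349323360$)
$a = 799236$ ($a = \left(-421 - 473\right)^{2} = \left(-894\right)^{2} = 799236$)
$\frac{B}{a} = - \frac{41349323360}{799236} = \left(-41349323360\right) \frac{1}{799236} = - \frac{10337330840}{199809}$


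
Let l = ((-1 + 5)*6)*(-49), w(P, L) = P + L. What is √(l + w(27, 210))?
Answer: I*√939 ≈ 30.643*I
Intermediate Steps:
w(P, L) = L + P
l = -1176 (l = (4*6)*(-49) = 24*(-49) = -1176)
√(l + w(27, 210)) = √(-1176 + (210 + 27)) = √(-1176 + 237) = √(-939) = I*√939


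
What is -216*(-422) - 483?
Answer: 90669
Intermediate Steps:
-216*(-422) - 483 = 91152 - 483 = 90669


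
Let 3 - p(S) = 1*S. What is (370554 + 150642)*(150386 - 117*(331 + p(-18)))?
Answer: 56915645592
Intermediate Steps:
p(S) = 3 - S
(370554 + 150642)*(150386 - 117*(331 + p(-18))) = (370554 + 150642)*(150386 - 117*(331 + (3 - 1*(-18)))) = 521196*(150386 - 117*(331 + (3 + 18))) = 521196*(150386 - 117*(331 + 21)) = 521196*(150386 - 117*352) = 521196*(150386 - 41184) = 521196*109202 = 56915645592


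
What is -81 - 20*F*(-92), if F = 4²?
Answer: 29359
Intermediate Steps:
F = 16
-81 - 20*F*(-92) = -81 - 20*16*(-92) = -81 - 320*(-92) = -81 + 29440 = 29359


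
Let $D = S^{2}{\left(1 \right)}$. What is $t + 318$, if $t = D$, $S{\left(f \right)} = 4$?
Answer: $334$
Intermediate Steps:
$D = 16$ ($D = 4^{2} = 16$)
$t = 16$
$t + 318 = 16 + 318 = 334$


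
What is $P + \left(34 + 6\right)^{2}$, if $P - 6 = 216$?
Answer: $1822$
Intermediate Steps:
$P = 222$ ($P = 6 + 216 = 222$)
$P + \left(34 + 6\right)^{2} = 222 + \left(34 + 6\right)^{2} = 222 + 40^{2} = 222 + 1600 = 1822$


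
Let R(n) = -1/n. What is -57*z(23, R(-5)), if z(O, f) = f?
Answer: -57/5 ≈ -11.400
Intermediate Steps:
-57*z(23, R(-5)) = -(-57)/(-5) = -(-57)*(-1)/5 = -57*⅕ = -57/5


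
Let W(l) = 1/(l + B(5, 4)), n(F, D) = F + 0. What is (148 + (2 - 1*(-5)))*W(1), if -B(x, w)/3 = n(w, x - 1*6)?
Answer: -155/11 ≈ -14.091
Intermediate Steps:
n(F, D) = F
B(x, w) = -3*w
W(l) = 1/(-12 + l) (W(l) = 1/(l - 3*4) = 1/(l - 12) = 1/(-12 + l))
(148 + (2 - 1*(-5)))*W(1) = (148 + (2 - 1*(-5)))/(-12 + 1) = (148 + (2 + 5))/(-11) = (148 + 7)*(-1/11) = 155*(-1/11) = -155/11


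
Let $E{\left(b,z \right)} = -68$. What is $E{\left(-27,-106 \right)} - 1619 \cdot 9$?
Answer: $-14639$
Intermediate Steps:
$E{\left(-27,-106 \right)} - 1619 \cdot 9 = -68 - 1619 \cdot 9 = -68 - 14571 = -14639$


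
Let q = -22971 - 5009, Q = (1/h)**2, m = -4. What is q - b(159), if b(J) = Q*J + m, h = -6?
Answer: -335765/12 ≈ -27980.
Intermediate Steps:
Q = 1/36 (Q = (1/(-6))**2 = (-1/6)**2 = 1/36 ≈ 0.027778)
b(J) = -4 + J/36 (b(J) = J/36 - 4 = -4 + J/36)
q = -27980
q - b(159) = -27980 - (-4 + (1/36)*159) = -27980 - (-4 + 53/12) = -27980 - 1*5/12 = -27980 - 5/12 = -335765/12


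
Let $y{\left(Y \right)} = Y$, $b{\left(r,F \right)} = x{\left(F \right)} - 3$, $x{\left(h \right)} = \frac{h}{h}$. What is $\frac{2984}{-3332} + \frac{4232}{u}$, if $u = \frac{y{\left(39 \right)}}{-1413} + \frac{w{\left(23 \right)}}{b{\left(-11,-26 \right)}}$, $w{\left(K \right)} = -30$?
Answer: $\frac{413783696}{1468579} \approx 281.76$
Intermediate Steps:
$x{\left(h \right)} = 1$
$b{\left(r,F \right)} = -2$ ($b{\left(r,F \right)} = 1 - 3 = -2$)
$u = \frac{7052}{471}$ ($u = \frac{39}{-1413} - \frac{30}{-2} = 39 \left(- \frac{1}{1413}\right) - -15 = - \frac{13}{471} + 15 = \frac{7052}{471} \approx 14.972$)
$\frac{2984}{-3332} + \frac{4232}{u} = \frac{2984}{-3332} + \frac{4232}{\frac{7052}{471}} = 2984 \left(- \frac{1}{3332}\right) + 4232 \cdot \frac{471}{7052} = - \frac{746}{833} + \frac{498318}{1763} = \frac{413783696}{1468579}$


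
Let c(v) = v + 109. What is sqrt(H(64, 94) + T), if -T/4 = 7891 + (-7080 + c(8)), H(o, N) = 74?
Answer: I*sqrt(3638) ≈ 60.316*I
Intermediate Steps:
c(v) = 109 + v
T = -3712 (T = -4*(7891 + (-7080 + (109 + 8))) = -4*(7891 + (-7080 + 117)) = -4*(7891 - 6963) = -4*928 = -3712)
sqrt(H(64, 94) + T) = sqrt(74 - 3712) = sqrt(-3638) = I*sqrt(3638)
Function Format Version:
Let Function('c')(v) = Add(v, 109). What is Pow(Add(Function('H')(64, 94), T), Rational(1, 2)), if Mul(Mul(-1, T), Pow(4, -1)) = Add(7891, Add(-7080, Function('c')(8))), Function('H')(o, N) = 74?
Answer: Mul(I, Pow(3638, Rational(1, 2))) ≈ Mul(60.316, I)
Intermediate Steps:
Function('c')(v) = Add(109, v)
T = -3712 (T = Mul(-4, Add(7891, Add(-7080, Add(109, 8)))) = Mul(-4, Add(7891, Add(-7080, 117))) = Mul(-4, Add(7891, -6963)) = Mul(-4, 928) = -3712)
Pow(Add(Function('H')(64, 94), T), Rational(1, 2)) = Pow(Add(74, -3712), Rational(1, 2)) = Pow(-3638, Rational(1, 2)) = Mul(I, Pow(3638, Rational(1, 2)))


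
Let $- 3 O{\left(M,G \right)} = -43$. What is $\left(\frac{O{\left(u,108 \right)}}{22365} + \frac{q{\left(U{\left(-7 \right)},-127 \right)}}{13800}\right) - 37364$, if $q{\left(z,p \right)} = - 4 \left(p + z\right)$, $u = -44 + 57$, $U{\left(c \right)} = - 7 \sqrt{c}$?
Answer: $- \frac{576595065439}{15431850} + \frac{7 i \sqrt{7}}{3450} \approx -37364.0 + 0.0053682 i$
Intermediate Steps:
$u = 13$
$O{\left(M,G \right)} = \frac{43}{3}$ ($O{\left(M,G \right)} = \left(- \frac{1}{3}\right) \left(-43\right) = \frac{43}{3}$)
$q{\left(z,p \right)} = - 4 p - 4 z$
$\left(\frac{O{\left(u,108 \right)}}{22365} + \frac{q{\left(U{\left(-7 \right)},-127 \right)}}{13800}\right) - 37364 = \left(\frac{43}{3 \cdot 22365} + \frac{\left(-4\right) \left(-127\right) - 4 \left(- 7 \sqrt{-7}\right)}{13800}\right) - 37364 = \left(\frac{43}{3} \cdot \frac{1}{22365} + \left(508 - 4 \left(- 7 i \sqrt{7}\right)\right) \frac{1}{13800}\right) - 37364 = \left(\frac{43}{67095} + \left(508 - 4 \left(- 7 i \sqrt{7}\right)\right) \frac{1}{13800}\right) - 37364 = \left(\frac{43}{67095} + \left(508 + 28 i \sqrt{7}\right) \frac{1}{13800}\right) - 37364 = \left(\frac{43}{67095} + \left(\frac{127}{3450} + \frac{7 i \sqrt{7}}{3450}\right)\right) - 37364 = \left(\frac{577961}{15431850} + \frac{7 i \sqrt{7}}{3450}\right) - 37364 = - \frac{576595065439}{15431850} + \frac{7 i \sqrt{7}}{3450}$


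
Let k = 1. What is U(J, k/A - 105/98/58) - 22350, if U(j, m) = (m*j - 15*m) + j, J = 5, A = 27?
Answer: -244947925/10962 ≈ -22345.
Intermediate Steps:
U(j, m) = j - 15*m + j*m (U(j, m) = (j*m - 15*m) + j = (-15*m + j*m) + j = j - 15*m + j*m)
U(J, k/A - 105/98/58) - 22350 = (5 - 15*(1/27 - 105/98/58) + 5*(1/27 - 105/98/58)) - 22350 = (5 - 15*(1*(1/27) - 105*1/98*(1/58)) + 5*(1*(1/27) - 105*1/98*(1/58))) - 22350 = (5 - 15*(1/27 - 15/14*1/58) + 5*(1/27 - 15/14*1/58)) - 22350 = (5 - 15*(1/27 - 15/812) + 5*(1/27 - 15/812)) - 22350 = (5 - 15*407/21924 + 5*(407/21924)) - 22350 = (5 - 2035/7308 + 2035/21924) - 22350 = 52775/10962 - 22350 = -244947925/10962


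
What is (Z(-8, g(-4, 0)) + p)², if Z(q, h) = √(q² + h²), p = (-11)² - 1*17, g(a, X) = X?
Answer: 12544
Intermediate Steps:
p = 104 (p = 121 - 17 = 104)
Z(q, h) = √(h² + q²)
(Z(-8, g(-4, 0)) + p)² = (√(0² + (-8)²) + 104)² = (√(0 + 64) + 104)² = (√64 + 104)² = (8 + 104)² = 112² = 12544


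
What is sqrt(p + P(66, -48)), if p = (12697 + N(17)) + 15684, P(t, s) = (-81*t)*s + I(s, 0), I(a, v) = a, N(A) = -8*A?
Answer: 3*sqrt(31645) ≈ 533.67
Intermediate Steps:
P(t, s) = s - 81*s*t (P(t, s) = (-81*t)*s + s = -81*s*t + s = s - 81*s*t)
p = 28245 (p = (12697 - 8*17) + 15684 = (12697 - 136) + 15684 = 12561 + 15684 = 28245)
sqrt(p + P(66, -48)) = sqrt(28245 - 48*(1 - 81*66)) = sqrt(28245 - 48*(1 - 5346)) = sqrt(28245 - 48*(-5345)) = sqrt(28245 + 256560) = sqrt(284805) = 3*sqrt(31645)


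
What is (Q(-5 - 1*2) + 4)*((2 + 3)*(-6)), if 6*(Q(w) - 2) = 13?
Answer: -245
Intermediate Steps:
Q(w) = 25/6 (Q(w) = 2 + (1/6)*13 = 2 + 13/6 = 25/6)
(Q(-5 - 1*2) + 4)*((2 + 3)*(-6)) = (25/6 + 4)*((2 + 3)*(-6)) = 49*(5*(-6))/6 = (49/6)*(-30) = -245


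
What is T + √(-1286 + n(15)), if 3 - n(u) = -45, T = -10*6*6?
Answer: -360 + I*√1238 ≈ -360.0 + 35.185*I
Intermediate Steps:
T = -360 (T = -60*6 = -360)
n(u) = 48 (n(u) = 3 - 1*(-45) = 3 + 45 = 48)
T + √(-1286 + n(15)) = -360 + √(-1286 + 48) = -360 + √(-1238) = -360 + I*√1238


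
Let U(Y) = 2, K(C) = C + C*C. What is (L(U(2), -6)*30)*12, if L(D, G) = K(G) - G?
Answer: 12960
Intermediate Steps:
K(C) = C + C²
L(D, G) = -G + G*(1 + G) (L(D, G) = G*(1 + G) - G = -G + G*(1 + G))
(L(U(2), -6)*30)*12 = ((-6)²*30)*12 = (36*30)*12 = 1080*12 = 12960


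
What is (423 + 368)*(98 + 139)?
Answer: 187467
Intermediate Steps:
(423 + 368)*(98 + 139) = 791*237 = 187467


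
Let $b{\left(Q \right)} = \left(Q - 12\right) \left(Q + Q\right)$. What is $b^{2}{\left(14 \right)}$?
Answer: $3136$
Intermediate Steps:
$b{\left(Q \right)} = 2 Q \left(-12 + Q\right)$ ($b{\left(Q \right)} = \left(-12 + Q\right) 2 Q = 2 Q \left(-12 + Q\right)$)
$b^{2}{\left(14 \right)} = \left(2 \cdot 14 \left(-12 + 14\right)\right)^{2} = \left(2 \cdot 14 \cdot 2\right)^{2} = 56^{2} = 3136$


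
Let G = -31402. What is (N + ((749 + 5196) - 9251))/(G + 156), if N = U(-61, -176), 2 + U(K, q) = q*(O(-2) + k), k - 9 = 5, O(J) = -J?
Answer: 3062/15623 ≈ 0.19599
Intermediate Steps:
k = 14 (k = 9 + 5 = 14)
U(K, q) = -2 + 16*q (U(K, q) = -2 + q*(-1*(-2) + 14) = -2 + q*(2 + 14) = -2 + q*16 = -2 + 16*q)
N = -2818 (N = -2 + 16*(-176) = -2 - 2816 = -2818)
(N + ((749 + 5196) - 9251))/(G + 156) = (-2818 + ((749 + 5196) - 9251))/(-31402 + 156) = (-2818 + (5945 - 9251))/(-31246) = (-2818 - 3306)*(-1/31246) = -6124*(-1/31246) = 3062/15623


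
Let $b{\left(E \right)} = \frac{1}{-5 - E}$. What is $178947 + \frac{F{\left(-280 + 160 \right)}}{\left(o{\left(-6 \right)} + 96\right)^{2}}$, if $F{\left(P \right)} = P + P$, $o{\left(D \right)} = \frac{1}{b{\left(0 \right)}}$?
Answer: $\frac{1481859867}{8281} \approx 1.7895 \cdot 10^{5}$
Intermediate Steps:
$o{\left(D \right)} = -5$ ($o{\left(D \right)} = \frac{1}{\left(-1\right) \frac{1}{5 + 0}} = \frac{1}{\left(-1\right) \frac{1}{5}} = \frac{1}{- \frac{1}{5}} = -5$)
$F{\left(P \right)} = 2 P$
$178947 + \frac{F{\left(-280 + 160 \right)}}{\left(o{\left(-6 \right)} + 96\right)^{2}} = 178947 + \frac{2 \left(-280 + 160\right)}{\left(-5 + 96\right)^{2}} = 178947 + \frac{2 \left(-120\right)}{91^{2}} = 178947 - \frac{240}{8281} = \frac{1481859867}{8281}$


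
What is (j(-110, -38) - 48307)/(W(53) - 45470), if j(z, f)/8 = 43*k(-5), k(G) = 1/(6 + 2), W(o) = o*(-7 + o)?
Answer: 2011/1793 ≈ 1.1216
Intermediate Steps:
k(G) = ⅛ (k(G) = 1/8 = ⅛)
j(z, f) = 43 (j(z, f) = 8*(43*(⅛)) = 8*(43/8) = 43)
(j(-110, -38) - 48307)/(W(53) - 45470) = (43 - 48307)/(53*(-7 + 53) - 45470) = -48264/(53*46 - 45470) = -48264/(2438 - 45470) = -48264/(-43032) = -48264*(-1/43032) = 2011/1793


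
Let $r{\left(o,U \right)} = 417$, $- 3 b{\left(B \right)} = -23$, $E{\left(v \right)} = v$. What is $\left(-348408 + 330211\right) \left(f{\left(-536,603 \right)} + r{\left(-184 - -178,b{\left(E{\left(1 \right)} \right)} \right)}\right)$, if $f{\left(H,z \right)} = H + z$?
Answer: $-8807348$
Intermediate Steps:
$b{\left(B \right)} = \frac{23}{3}$ ($b{\left(B \right)} = \left(- \frac{1}{3}\right) \left(-23\right) = \frac{23}{3}$)
$\left(-348408 + 330211\right) \left(f{\left(-536,603 \right)} + r{\left(-184 - -178,b{\left(E{\left(1 \right)} \right)} \right)}\right) = \left(-348408 + 330211\right) \left(\left(-536 + 603\right) + 417\right) = - 18197 \left(67 + 417\right) = \left(-18197\right) 484 = -8807348$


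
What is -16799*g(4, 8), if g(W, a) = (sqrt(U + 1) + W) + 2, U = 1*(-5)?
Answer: -100794 - 33598*I ≈ -1.0079e+5 - 33598.0*I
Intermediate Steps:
U = -5
g(W, a) = 2 + W + 2*I (g(W, a) = (sqrt(-5 + 1) + W) + 2 = (sqrt(-4) + W) + 2 = (2*I + W) + 2 = (W + 2*I) + 2 = 2 + W + 2*I)
-16799*g(4, 8) = -16799*(2 + 4 + 2*I) = -16799*(6 + 2*I) = -100794 - 33598*I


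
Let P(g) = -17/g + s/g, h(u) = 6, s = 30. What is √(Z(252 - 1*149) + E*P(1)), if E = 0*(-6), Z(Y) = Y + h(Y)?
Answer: √109 ≈ 10.440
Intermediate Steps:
Z(Y) = 6 + Y (Z(Y) = Y + 6 = 6 + Y)
P(g) = 13/g (P(g) = -17/g + 30/g = 13/g)
E = 0
√(Z(252 - 1*149) + E*P(1)) = √((6 + (252 - 1*149)) + 0*(13/1)) = √((6 + (252 - 149)) + 0*(13*1)) = √((6 + 103) + 0*13) = √(109 + 0) = √109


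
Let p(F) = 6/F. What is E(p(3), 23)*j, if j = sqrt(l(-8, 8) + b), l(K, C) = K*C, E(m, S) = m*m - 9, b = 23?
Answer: -5*I*sqrt(41) ≈ -32.016*I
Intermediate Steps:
E(m, S) = -9 + m**2 (E(m, S) = m**2 - 9 = -9 + m**2)
l(K, C) = C*K
j = I*sqrt(41) (j = sqrt(8*(-8) + 23) = sqrt(-64 + 23) = sqrt(-41) = I*sqrt(41) ≈ 6.4031*I)
E(p(3), 23)*j = (-9 + (6/3)**2)*(I*sqrt(41)) = (-9 + (6*(1/3))**2)*(I*sqrt(41)) = (-9 + 2**2)*(I*sqrt(41)) = (-9 + 4)*(I*sqrt(41)) = -5*I*sqrt(41)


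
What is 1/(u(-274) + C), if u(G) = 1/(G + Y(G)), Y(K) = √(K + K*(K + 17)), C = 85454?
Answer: 421458854/36015321495321 + 16*√274/36015321495321 ≈ 1.1702e-5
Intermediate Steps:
Y(K) = √(K + K*(17 + K))
u(G) = 1/(G + √(G*(18 + G)))
1/(u(-274) + C) = 1/(1/(-274 + √(-274*(18 - 274))) + 85454) = 1/(1/(-274 + √(-274*(-256))) + 85454) = 1/(1/(-274 + √70144) + 85454) = 1/(1/(-274 + 16*√274) + 85454) = 1/(85454 + 1/(-274 + 16*√274))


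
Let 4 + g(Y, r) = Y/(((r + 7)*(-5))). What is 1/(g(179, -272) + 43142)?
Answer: 1325/57158029 ≈ 2.3181e-5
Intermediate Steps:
g(Y, r) = -4 + Y/(-35 - 5*r) (g(Y, r) = -4 + Y/(((r + 7)*(-5))) = -4 + Y/(((7 + r)*(-5))) = -4 + Y/(-35 - 5*r))
1/(g(179, -272) + 43142) = 1/((-140 - 1*179 - 20*(-272))/(5*(7 - 272)) + 43142) = 1/((1/5)*(-140 - 179 + 5440)/(-265) + 43142) = 1/((1/5)*(-1/265)*5121 + 43142) = 1/(-5121/1325 + 43142) = 1/(57158029/1325) = 1325/57158029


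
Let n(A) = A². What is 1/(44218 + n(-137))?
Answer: 1/62987 ≈ 1.5876e-5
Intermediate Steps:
1/(44218 + n(-137)) = 1/(44218 + (-137)²) = 1/(44218 + 18769) = 1/62987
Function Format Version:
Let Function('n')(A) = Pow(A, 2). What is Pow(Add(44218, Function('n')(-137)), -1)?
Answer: Rational(1, 62987) ≈ 1.5876e-5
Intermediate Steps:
Pow(Add(44218, Function('n')(-137)), -1) = Pow(Add(44218, Pow(-137, 2)), -1) = Pow(Add(44218, 18769), -1) = Pow(62987, -1) = Rational(1, 62987)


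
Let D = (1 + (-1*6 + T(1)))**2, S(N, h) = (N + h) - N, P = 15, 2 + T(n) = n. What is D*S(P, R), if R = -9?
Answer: -324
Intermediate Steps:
T(n) = -2 + n
S(N, h) = h
D = 36 (D = (1 + (-1*6 + (-2 + 1)))**2 = (1 + (-6 - 1))**2 = (1 - 7)**2 = (-6)**2 = 36)
D*S(P, R) = 36*(-9) = -324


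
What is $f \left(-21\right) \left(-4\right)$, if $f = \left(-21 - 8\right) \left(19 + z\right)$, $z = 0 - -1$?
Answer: $-48720$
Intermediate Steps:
$z = 1$ ($z = 0 + 1 = 1$)
$f = -580$ ($f = \left(-21 - 8\right) \left(19 + 1\right) = \left(-29\right) 20 = -580$)
$f \left(-21\right) \left(-4\right) = \left(-580\right) \left(-21\right) \left(-4\right) = 12180 \left(-4\right) = -48720$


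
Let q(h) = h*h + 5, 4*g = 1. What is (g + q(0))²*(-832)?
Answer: -22932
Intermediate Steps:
g = ¼ (g = (¼)*1 = ¼ ≈ 0.25000)
q(h) = 5 + h² (q(h) = h² + 5 = 5 + h²)
(g + q(0))²*(-832) = (¼ + (5 + 0²))²*(-832) = (¼ + (5 + 0))²*(-832) = (¼ + 5)²*(-832) = (21/4)²*(-832) = (441/16)*(-832) = -22932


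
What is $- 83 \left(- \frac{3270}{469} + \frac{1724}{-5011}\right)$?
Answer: $\frac{1427145658}{2350159} \approx 607.25$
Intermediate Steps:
$- 83 \left(- \frac{3270}{469} + \frac{1724}{-5011}\right) = - 83 \left(\left(-3270\right) \frac{1}{469} + 1724 \left(- \frac{1}{5011}\right)\right) = - 83 \left(- \frac{3270}{469} - \frac{1724}{5011}\right) = \left(-83\right) \left(- \frac{17194526}{2350159}\right) = \frac{1427145658}{2350159}$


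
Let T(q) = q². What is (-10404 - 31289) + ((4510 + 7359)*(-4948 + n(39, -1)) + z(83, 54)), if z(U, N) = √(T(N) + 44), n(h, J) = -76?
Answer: -59671549 + 4*√185 ≈ -5.9671e+7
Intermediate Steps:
z(U, N) = √(44 + N²) (z(U, N) = √(N² + 44) = √(44 + N²))
(-10404 - 31289) + ((4510 + 7359)*(-4948 + n(39, -1)) + z(83, 54)) = (-10404 - 31289) + ((4510 + 7359)*(-4948 - 76) + √(44 + 54²)) = -41693 + (11869*(-5024) + √(44 + 2916)) = -41693 + (-59629856 + √2960) = -41693 + (-59629856 + 4*√185) = -59671549 + 4*√185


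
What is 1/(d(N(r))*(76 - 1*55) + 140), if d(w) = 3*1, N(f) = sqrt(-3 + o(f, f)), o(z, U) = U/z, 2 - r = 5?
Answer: 1/203 ≈ 0.0049261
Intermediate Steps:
r = -3 (r = 2 - 1*5 = 2 - 5 = -3)
N(f) = I*sqrt(2) (N(f) = sqrt(-3 + f/f) = sqrt(-3 + 1) = sqrt(-2) = I*sqrt(2))
d(w) = 3
1/(d(N(r))*(76 - 1*55) + 140) = 1/(3*(76 - 1*55) + 140) = 1/(3*(76 - 55) + 140) = 1/(3*21 + 140) = 1/(63 + 140) = 1/203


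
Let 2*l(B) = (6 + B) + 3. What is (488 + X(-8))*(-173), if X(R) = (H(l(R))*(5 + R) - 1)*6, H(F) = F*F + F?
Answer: -162101/2 ≈ -81051.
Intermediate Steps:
l(B) = 9/2 + B/2 (l(B) = ((6 + B) + 3)/2 = (9 + B)/2 = 9/2 + B/2)
H(F) = F + F² (H(F) = F² + F = F + F²)
X(R) = -6 + 6*(5 + R)*(9/2 + R/2)*(11/2 + R/2) (X(R) = (((9/2 + R/2)*(1 + (9/2 + R/2)))*(5 + R) - 1)*6 = (((9/2 + R/2)*(11/2 + R/2))*(5 + R) - 1)*6 = ((5 + R)*(9/2 + R/2)*(11/2 + R/2) - 1)*6 = (-1 + (5 + R)*(9/2 + R/2)*(11/2 + R/2))*6 = -6 + 6*(5 + R)*(9/2 + R/2)*(11/2 + R/2))
(488 + X(-8))*(-173) = (488 + (1473/2 + (3/2)*(-8)³ + (75/2)*(-8)² + (597/2)*(-8)))*(-173) = (488 + (1473/2 + (3/2)*(-512) + (75/2)*64 - 2388))*(-173) = (488 + (1473/2 - 768 + 2400 - 2388))*(-173) = (488 - 39/2)*(-173) = (937/2)*(-173) = -162101/2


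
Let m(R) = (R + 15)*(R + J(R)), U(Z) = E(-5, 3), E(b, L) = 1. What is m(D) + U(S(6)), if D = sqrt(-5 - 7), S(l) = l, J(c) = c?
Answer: -23 + 60*I*sqrt(3) ≈ -23.0 + 103.92*I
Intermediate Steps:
U(Z) = 1
D = 2*I*sqrt(3) (D = sqrt(-12) = 2*I*sqrt(3) ≈ 3.4641*I)
m(R) = 2*R*(15 + R) (m(R) = (R + 15)*(R + R) = (15 + R)*(2*R) = 2*R*(15 + R))
m(D) + U(S(6)) = 2*(2*I*sqrt(3))*(15 + 2*I*sqrt(3)) + 1 = 4*I*sqrt(3)*(15 + 2*I*sqrt(3)) + 1 = 1 + 4*I*sqrt(3)*(15 + 2*I*sqrt(3))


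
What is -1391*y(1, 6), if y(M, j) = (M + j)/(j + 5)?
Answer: -9737/11 ≈ -885.18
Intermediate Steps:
y(M, j) = (M + j)/(5 + j)
-1391*y(1, 6) = -1391*(1 + 6)/(5 + 6) = -1391*7/11 = -9737/11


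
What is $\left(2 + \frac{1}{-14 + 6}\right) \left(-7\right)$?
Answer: $- \frac{105}{8} \approx -13.125$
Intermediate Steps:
$\left(2 + \frac{1}{-14 + 6}\right) \left(-7\right) = \left(2 + \frac{1}{-8}\right) \left(-7\right) = \left(2 - \frac{1}{8}\right) \left(-7\right) = \frac{15}{8} \left(-7\right) = - \frac{105}{8}$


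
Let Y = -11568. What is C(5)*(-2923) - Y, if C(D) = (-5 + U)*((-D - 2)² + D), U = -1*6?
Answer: 1747830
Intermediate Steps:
U = -6
C(D) = -11*D - 11*(-2 - D)² (C(D) = (-5 - 6)*((-D - 2)² + D) = -11*((-2 - D)² + D) = -11*(D + (-2 - D)²) = -11*D - 11*(-2 - D)²)
C(5)*(-2923) - Y = (-11*5 - 11*(2 + 5)²)*(-2923) - 1*(-11568) = (-55 - 11*7²)*(-2923) + 11568 = (-55 - 11*49)*(-2923) + 11568 = (-55 - 539)*(-2923) + 11568 = -594*(-2923) + 11568 = 1736262 + 11568 = 1747830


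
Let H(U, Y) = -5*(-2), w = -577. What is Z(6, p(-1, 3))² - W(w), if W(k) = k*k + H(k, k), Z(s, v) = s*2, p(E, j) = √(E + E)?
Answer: -332795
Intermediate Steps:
p(E, j) = √2*√E (p(E, j) = √(2*E) = √2*√E)
Z(s, v) = 2*s
H(U, Y) = 10
W(k) = 10 + k² (W(k) = k*k + 10 = k² + 10 = 10 + k²)
Z(6, p(-1, 3))² - W(w) = (2*6)² - (10 + (-577)²) = 12² - (10 + 332929) = 144 - 1*332939 = 144 - 332939 = -332795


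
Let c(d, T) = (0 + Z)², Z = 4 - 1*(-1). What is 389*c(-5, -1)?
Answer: 9725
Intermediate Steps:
Z = 5 (Z = 4 + 1 = 5)
c(d, T) = 25 (c(d, T) = (0 + 5)² = 5² = 25)
389*c(-5, -1) = 389*25 = 9725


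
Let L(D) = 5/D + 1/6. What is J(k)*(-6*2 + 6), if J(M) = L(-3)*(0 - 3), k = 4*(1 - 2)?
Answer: -27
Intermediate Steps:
k = -4 (k = 4*(-1) = -4)
L(D) = ⅙ + 5/D (L(D) = 5/D + 1*(⅙) = 5/D + ⅙ = ⅙ + 5/D)
J(M) = 9/2 (J(M) = ((⅙)*(30 - 3)/(-3))*(0 - 3) = ((⅙)*(-⅓)*27)*(-3) = -3/2*(-3) = 9/2)
J(k)*(-6*2 + 6) = 9*(-6*2 + 6)/2 = 9*(-12 + 6)/2 = (9/2)*(-6) = -27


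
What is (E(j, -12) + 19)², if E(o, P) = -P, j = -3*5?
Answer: 961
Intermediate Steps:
j = -15
(E(j, -12) + 19)² = (-1*(-12) + 19)² = (12 + 19)² = 31² = 961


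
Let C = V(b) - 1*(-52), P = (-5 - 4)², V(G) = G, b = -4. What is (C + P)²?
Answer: 16641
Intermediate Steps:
P = 81 (P = (-9)² = 81)
C = 48 (C = -4 - 1*(-52) = -4 + 52 = 48)
(C + P)² = (48 + 81)² = 129² = 16641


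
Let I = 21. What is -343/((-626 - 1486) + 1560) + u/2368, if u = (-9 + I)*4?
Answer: 13105/20424 ≈ 0.64165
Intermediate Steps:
u = 48 (u = (-9 + 21)*4 = 12*4 = 48)
-343/((-626 - 1486) + 1560) + u/2368 = -343/((-626 - 1486) + 1560) + 48/2368 = -343/(-2112 + 1560) + 48*(1/2368) = -343/(-552) + 3/148 = -343*(-1/552) + 3/148 = 343/552 + 3/148 = 13105/20424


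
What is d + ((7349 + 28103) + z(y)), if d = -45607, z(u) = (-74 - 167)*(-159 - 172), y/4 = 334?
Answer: 69616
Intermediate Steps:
y = 1336 (y = 4*334 = 1336)
z(u) = 79771 (z(u) = -241*(-331) = 79771)
d + ((7349 + 28103) + z(y)) = -45607 + ((7349 + 28103) + 79771) = -45607 + (35452 + 79771) = -45607 + 115223 = 69616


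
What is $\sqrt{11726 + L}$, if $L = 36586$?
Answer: $6 \sqrt{1342} \approx 219.8$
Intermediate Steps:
$\sqrt{11726 + L} = \sqrt{11726 + 36586} = \sqrt{48312} = 6 \sqrt{1342}$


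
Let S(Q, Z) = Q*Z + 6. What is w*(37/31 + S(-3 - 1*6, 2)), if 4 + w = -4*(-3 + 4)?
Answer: 2680/31 ≈ 86.452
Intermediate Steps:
w = -8 (w = -4 - 4*(-3 + 4) = -4 - 4*1 = -4 - 4 = -8)
S(Q, Z) = 6 + Q*Z
w*(37/31 + S(-3 - 1*6, 2)) = -8*(37/31 + (6 + (-3 - 1*6)*2)) = -8*(37*(1/31) + (6 + (-3 - 6)*2)) = -8*(37/31 + (6 - 9*2)) = -8*(37/31 + (6 - 18)) = -8*(37/31 - 12) = -8*(-335/31) = 2680/31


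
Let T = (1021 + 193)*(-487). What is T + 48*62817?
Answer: 2423998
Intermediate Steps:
T = -591218 (T = 1214*(-487) = -591218)
T + 48*62817 = -591218 + 48*62817 = -591218 + 3015216 = 2423998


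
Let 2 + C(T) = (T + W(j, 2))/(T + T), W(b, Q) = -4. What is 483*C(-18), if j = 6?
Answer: -4025/6 ≈ -670.83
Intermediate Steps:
C(T) = -2 + (-4 + T)/(2*T) (C(T) = -2 + (T - 4)/(T + T) = -2 + (-4 + T)/((2*T)) = -2 + (-4 + T)*(1/(2*T)) = -2 + (-4 + T)/(2*T))
483*C(-18) = 483*(-3/2 - 2/(-18)) = 483*(-3/2 - 2*(-1/18)) = 483*(-3/2 + ⅑) = 483*(-25/18) = -4025/6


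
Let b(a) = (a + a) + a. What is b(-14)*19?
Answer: -798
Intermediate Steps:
b(a) = 3*a (b(a) = 2*a + a = 3*a)
b(-14)*19 = (3*(-14))*19 = -42*19 = -798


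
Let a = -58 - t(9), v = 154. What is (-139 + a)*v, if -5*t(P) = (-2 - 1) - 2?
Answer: -30492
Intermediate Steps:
t(P) = 1 (t(P) = -((-2 - 1) - 2)/5 = -(-3 - 2)/5 = -⅕*(-5) = 1)
a = -59 (a = -58 - 1*1 = -58 - 1 = -59)
(-139 + a)*v = (-139 - 59)*154 = -198*154 = -30492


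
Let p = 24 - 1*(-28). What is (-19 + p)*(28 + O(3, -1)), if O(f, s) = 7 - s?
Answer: 1188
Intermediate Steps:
p = 52 (p = 24 + 28 = 52)
(-19 + p)*(28 + O(3, -1)) = (-19 + 52)*(28 + (7 - 1*(-1))) = 33*(28 + (7 + 1)) = 33*(28 + 8) = 33*36 = 1188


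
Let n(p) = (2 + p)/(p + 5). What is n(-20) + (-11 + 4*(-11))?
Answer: -269/5 ≈ -53.800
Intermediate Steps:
n(p) = (2 + p)/(5 + p)
n(-20) + (-11 + 4*(-11)) = (2 - 20)/(5 - 20) + (-11 + 4*(-11)) = -18/(-15) + (-11 - 44) = -1/15*(-18) - 55 = 6/5 - 55 = -269/5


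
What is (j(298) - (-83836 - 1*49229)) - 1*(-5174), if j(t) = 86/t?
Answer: 20597654/149 ≈ 1.3824e+5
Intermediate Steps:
(j(298) - (-83836 - 1*49229)) - 1*(-5174) = (86/298 - (-83836 - 1*49229)) - 1*(-5174) = (86*(1/298) - (-83836 - 49229)) + 5174 = (43/149 - 1*(-133065)) + 5174 = (43/149 + 133065) + 5174 = 19826728/149 + 5174 = 20597654/149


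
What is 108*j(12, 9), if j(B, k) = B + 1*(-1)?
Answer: 1188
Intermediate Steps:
j(B, k) = -1 + B (j(B, k) = B - 1 = -1 + B)
108*j(12, 9) = 108*(-1 + 12) = 108*11 = 1188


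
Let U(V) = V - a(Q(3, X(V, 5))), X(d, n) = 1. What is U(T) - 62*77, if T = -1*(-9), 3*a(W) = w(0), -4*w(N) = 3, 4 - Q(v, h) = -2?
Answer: -19059/4 ≈ -4764.8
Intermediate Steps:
Q(v, h) = 6 (Q(v, h) = 4 - 1*(-2) = 4 + 2 = 6)
w(N) = -3/4 (w(N) = -1/4*3 = -3/4)
a(W) = -1/4 (a(W) = (1/3)*(-3/4) = -1/4)
T = 9
U(V) = 1/4 + V (U(V) = V - 1*(-1/4) = V + 1/4 = 1/4 + V)
U(T) - 62*77 = (1/4 + 9) - 62*77 = 37/4 - 4774 = -19059/4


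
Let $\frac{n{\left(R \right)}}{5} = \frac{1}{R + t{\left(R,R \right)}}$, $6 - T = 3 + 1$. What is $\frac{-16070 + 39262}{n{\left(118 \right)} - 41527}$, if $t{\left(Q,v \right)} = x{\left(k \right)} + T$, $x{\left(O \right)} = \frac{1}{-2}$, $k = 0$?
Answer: $- \frac{5542888}{9924943} \approx -0.55848$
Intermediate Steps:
$T = 2$ ($T = 6 - \left(3 + 1\right) = 6 - 4 = 2$)
$x{\left(O \right)} = - \frac{1}{2}$
$t{\left(Q,v \right)} = \frac{3}{2}$ ($t{\left(Q,v \right)} = - \frac{1}{2} + 2 = \frac{3}{2}$)
$n{\left(R \right)} = \frac{5}{\frac{3}{2} + R}$ ($n{\left(R \right)} = \frac{5}{R + \frac{3}{2}} = \frac{5}{\frac{3}{2} + R}$)
$\frac{-16070 + 39262}{n{\left(118 \right)} - 41527} = \frac{-16070 + 39262}{\frac{10}{3 + 2 \cdot 118} - 41527} = \frac{23192}{\frac{10}{3 + 236} - 41527} = \frac{23192}{\frac{10}{239} - 41527} = \frac{23192}{- \frac{9924943}{239}} = 23192 \left(- \frac{239}{9924943}\right) = - \frac{5542888}{9924943}$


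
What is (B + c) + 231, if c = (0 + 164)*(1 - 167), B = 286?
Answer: -26707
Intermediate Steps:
c = -27224 (c = 164*(-166) = -27224)
(B + c) + 231 = (286 - 27224) + 231 = -26938 + 231 = -26707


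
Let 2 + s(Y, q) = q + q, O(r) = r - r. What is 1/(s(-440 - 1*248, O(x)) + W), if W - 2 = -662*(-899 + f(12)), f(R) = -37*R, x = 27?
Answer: 1/889066 ≈ 1.1248e-6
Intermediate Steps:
O(r) = 0
W = 889068 (W = 2 - 662*(-899 - 37*12) = 2 - 662*(-899 - 444) = 2 - 662*(-1343) = 2 + 889066 = 889068)
s(Y, q) = -2 + 2*q (s(Y, q) = -2 + (q + q) = -2 + 2*q)
1/(s(-440 - 1*248, O(x)) + W) = 1/((-2 + 2*0) + 889068) = 1/((-2 + 0) + 889068) = 1/(-2 + 889068) = 1/889066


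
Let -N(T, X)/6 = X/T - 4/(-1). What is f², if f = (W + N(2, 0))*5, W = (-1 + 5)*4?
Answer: 1600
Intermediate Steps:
W = 16 (W = 4*4 = 16)
N(T, X) = -24 - 6*X/T (N(T, X) = -6*(X/T - 4/(-1)) = -6*(X/T - 4*(-1)) = -6*(X/T + 4) = -6*(4 + X/T) = -24 - 6*X/T)
f = -40 (f = (16 + (-24 - 6*0/2))*5 = (16 + (-24 - 6*0*½))*5 = (16 + (-24 + 0))*5 = (16 - 24)*5 = -8*5 = -40)
f² = (-40)² = 1600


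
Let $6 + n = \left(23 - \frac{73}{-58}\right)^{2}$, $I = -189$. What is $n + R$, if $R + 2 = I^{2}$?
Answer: $\frac{122118181}{3364} \approx 36302.0$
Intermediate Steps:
$n = \frac{1959465}{3364}$ ($n = -6 + \left(23 - \frac{73}{-58}\right)^{2} = -6 + \left(23 - - \frac{73}{58}\right)^{2} = -6 + \left(23 + \frac{73}{58}\right)^{2} = -6 + \left(\frac{1407}{58}\right)^{2} = -6 + \frac{1979649}{3364} = \frac{1959465}{3364} \approx 582.48$)
$R = 35719$ ($R = -2 + \left(-189\right)^{2} = -2 + 35721 = 35719$)
$n + R = \frac{1959465}{3364} + 35719 = \frac{122118181}{3364}$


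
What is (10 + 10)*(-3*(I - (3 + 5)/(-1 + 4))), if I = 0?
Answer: 160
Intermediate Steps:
(10 + 10)*(-3*(I - (3 + 5)/(-1 + 4))) = (10 + 10)*(-3*(0 - (3 + 5)/(-1 + 4))) = 20*(-3*(0 - 8/3)) = 20*(-3*(-8/3)) = 20*8 = 160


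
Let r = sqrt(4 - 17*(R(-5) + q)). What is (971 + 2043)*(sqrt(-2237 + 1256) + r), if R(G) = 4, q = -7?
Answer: 3014*sqrt(55) + 9042*I*sqrt(109) ≈ 22352.0 + 94401.0*I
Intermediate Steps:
r = sqrt(55) (r = sqrt(4 - 17*(4 - 7)) = sqrt(4 - 17*(-3)) = sqrt(4 + 51) = sqrt(55) ≈ 7.4162)
(971 + 2043)*(sqrt(-2237 + 1256) + r) = (971 + 2043)*(sqrt(-2237 + 1256) + sqrt(55)) = 3014*(sqrt(-981) + sqrt(55)) = 3014*(3*I*sqrt(109) + sqrt(55)) = 3014*(sqrt(55) + 3*I*sqrt(109)) = 3014*sqrt(55) + 9042*I*sqrt(109)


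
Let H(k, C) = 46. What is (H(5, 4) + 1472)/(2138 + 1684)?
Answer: 253/637 ≈ 0.39717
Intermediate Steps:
(H(5, 4) + 1472)/(2138 + 1684) = (46 + 1472)/(2138 + 1684) = 1518/3822 = 1518*(1/3822) = 253/637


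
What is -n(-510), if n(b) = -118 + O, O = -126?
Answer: 244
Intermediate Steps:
n(b) = -244 (n(b) = -118 - 126 = -244)
-n(-510) = -1*(-244) = 244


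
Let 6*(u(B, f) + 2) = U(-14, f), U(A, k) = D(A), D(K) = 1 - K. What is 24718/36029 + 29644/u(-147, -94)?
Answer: 2136112070/36029 ≈ 59289.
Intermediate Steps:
U(A, k) = 1 - A
u(B, f) = ½ (u(B, f) = -2 + (1 - 1*(-14))/6 = -2 + (1 + 14)/6 = -2 + (⅙)*15 = -2 + 5/2 = ½)
24718/36029 + 29644/u(-147, -94) = 24718/36029 + 29644/(½) = 24718*(1/36029) + 29644*2 = 24718/36029 + 59288 = 2136112070/36029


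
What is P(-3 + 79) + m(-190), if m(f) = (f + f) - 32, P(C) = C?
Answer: -336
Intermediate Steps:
m(f) = -32 + 2*f (m(f) = 2*f - 32 = -32 + 2*f)
P(-3 + 79) + m(-190) = (-3 + 79) + (-32 + 2*(-190)) = 76 + (-32 - 380) = 76 - 412 = -336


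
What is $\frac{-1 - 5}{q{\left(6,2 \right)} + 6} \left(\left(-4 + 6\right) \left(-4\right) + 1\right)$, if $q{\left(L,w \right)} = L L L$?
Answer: $\frac{7}{37} \approx 0.18919$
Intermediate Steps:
$q{\left(L,w \right)} = L^{3}$ ($q{\left(L,w \right)} = L^{2} L = L^{3}$)
$\frac{-1 - 5}{q{\left(6,2 \right)} + 6} \left(\left(-4 + 6\right) \left(-4\right) + 1\right) = \frac{-1 - 5}{6^{3} + 6} \left(\left(-4 + 6\right) \left(-4\right) + 1\right) = - \frac{6}{216 + 6} \left(2 \left(-4\right) + 1\right) = - \frac{6}{222} \left(-8 + 1\right) = \left(-6\right) \frac{1}{222} \left(-7\right) = \left(- \frac{1}{37}\right) \left(-7\right) = \frac{7}{37}$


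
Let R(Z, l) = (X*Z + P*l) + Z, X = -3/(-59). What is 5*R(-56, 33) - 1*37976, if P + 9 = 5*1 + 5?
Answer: -2248209/59 ≈ -38105.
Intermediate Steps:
P = 1 (P = -9 + (5*1 + 5) = -9 + (5 + 5) = -9 + 10 = 1)
X = 3/59 (X = -3*(-1/59) = 3/59 ≈ 0.050847)
R(Z, l) = l + 62*Z/59 (R(Z, l) = (3*Z/59 + 1*l) + Z = (3*Z/59 + l) + Z = (l + 3*Z/59) + Z = l + 62*Z/59)
5*R(-56, 33) - 1*37976 = 5*(33 + (62/59)*(-56)) - 1*37976 = 5*(33 - 3472/59) - 37976 = 5*(-1525/59) - 37976 = -7625/59 - 37976 = -2248209/59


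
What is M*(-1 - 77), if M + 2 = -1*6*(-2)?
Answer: -780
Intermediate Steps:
M = 10 (M = -2 - 1*6*(-2) = -2 - 6*(-2) = -2 + 12 = 10)
M*(-1 - 77) = 10*(-1 - 77) = 10*(-78) = -780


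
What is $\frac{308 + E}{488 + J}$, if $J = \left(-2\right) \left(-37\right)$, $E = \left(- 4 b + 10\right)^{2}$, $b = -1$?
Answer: $\frac{252}{281} \approx 0.8968$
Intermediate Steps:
$E = 196$ ($E = \left(\left(-4\right) \left(-1\right) + 10\right)^{2} = \left(4 + 10\right)^{2} = 14^{2} = 196$)
$J = 74$
$\frac{308 + E}{488 + J} = \frac{308 + 196}{488 + 74} = \frac{504}{562} = 504 \cdot \frac{1}{562} = \frac{252}{281}$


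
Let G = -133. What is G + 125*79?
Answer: 9742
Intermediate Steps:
G + 125*79 = -133 + 125*79 = -133 + 9875 = 9742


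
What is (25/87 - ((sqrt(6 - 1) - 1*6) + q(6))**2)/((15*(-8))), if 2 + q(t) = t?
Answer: 379/5220 - sqrt(5)/30 ≈ -0.0019302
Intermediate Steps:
q(t) = -2 + t
(25/87 - ((sqrt(6 - 1) - 1*6) + q(6))**2)/((15*(-8))) = (25/87 - ((sqrt(6 - 1) - 1*6) + (-2 + 6))**2)/((15*(-8))) = (25*(1/87) - ((sqrt(5) - 6) + 4)**2)/(-120) = (25/87 - ((-6 + sqrt(5)) + 4)**2)*(-1/120) = (25/87 - (-2 + sqrt(5))**2)*(-1/120) = -5/2088 + (-2 + sqrt(5))**2/120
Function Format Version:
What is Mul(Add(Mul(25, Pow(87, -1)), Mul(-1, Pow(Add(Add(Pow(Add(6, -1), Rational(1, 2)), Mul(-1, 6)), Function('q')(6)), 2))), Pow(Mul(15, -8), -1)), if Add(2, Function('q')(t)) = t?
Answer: Add(Rational(379, 5220), Mul(Rational(-1, 30), Pow(5, Rational(1, 2)))) ≈ -0.0019302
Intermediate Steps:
Function('q')(t) = Add(-2, t)
Mul(Add(Mul(25, Pow(87, -1)), Mul(-1, Pow(Add(Add(Pow(Add(6, -1), Rational(1, 2)), Mul(-1, 6)), Function('q')(6)), 2))), Pow(Mul(15, -8), -1)) = Mul(Add(Mul(25, Pow(87, -1)), Mul(-1, Pow(Add(Add(Pow(Add(6, -1), Rational(1, 2)), Mul(-1, 6)), Add(-2, 6)), 2))), Pow(Mul(15, -8), -1)) = Mul(Add(Mul(25, Rational(1, 87)), Mul(-1, Pow(Add(Add(Pow(5, Rational(1, 2)), -6), 4), 2))), Pow(-120, -1)) = Mul(Add(Rational(25, 87), Mul(-1, Pow(Add(Add(-6, Pow(5, Rational(1, 2))), 4), 2))), Rational(-1, 120)) = Mul(Add(Rational(25, 87), Mul(-1, Pow(Add(-2, Pow(5, Rational(1, 2))), 2))), Rational(-1, 120)) = Add(Rational(-5, 2088), Mul(Rational(1, 120), Pow(Add(-2, Pow(5, Rational(1, 2))), 2)))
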